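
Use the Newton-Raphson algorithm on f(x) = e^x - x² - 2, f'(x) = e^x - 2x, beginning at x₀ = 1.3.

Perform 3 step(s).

f(x) = e^x - x² - 2
f'(x) = e^x - 2x
x₀ = 1.3

Newton-Raphson formula: x_{n+1} = x_n - f(x_n)/f'(x_n)

Iteration 1:
  f(1.300000) = -0.020703
  f'(1.300000) = 1.069297
  x_1 = 1.300000 - (-0.020703)/1.069297 = 1.319362
Iteration 2:
  f(1.319362) = 0.000317
  f'(1.319362) = 1.102309
  x_2 = 1.319362 - 0.000317/1.102309 = 1.319074
Iteration 3:
  f(1.319074) = 0.000000
  f'(1.319074) = 1.101808
  x_3 = 1.319074 - 0.000000/1.101808 = 1.319074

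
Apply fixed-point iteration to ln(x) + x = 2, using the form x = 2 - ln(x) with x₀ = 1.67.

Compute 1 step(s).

Equation: ln(x) + x = 2
Fixed-point form: x = 2 - ln(x)
x₀ = 1.67

x_1 = g(1.670000) = 1.487176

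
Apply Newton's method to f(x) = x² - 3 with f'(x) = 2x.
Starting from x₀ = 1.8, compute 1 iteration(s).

f(x) = x² - 3
f'(x) = 2x
x₀ = 1.8

Newton-Raphson formula: x_{n+1} = x_n - f(x_n)/f'(x_n)

Iteration 1:
  f(1.800000) = 0.240000
  f'(1.800000) = 3.600000
  x_1 = 1.800000 - 0.240000/3.600000 = 1.733333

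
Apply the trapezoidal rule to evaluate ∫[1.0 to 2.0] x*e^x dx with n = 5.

f(x) = x*e^x
a = 1.0, b = 2.0, n = 5
h = (b - a)/n = 0.200000

Trapezoidal rule: (h/2)[f(x₀) + 2f(x₁) + 2f(x₂) + ... + f(xₙ)]

x_0 = 1.0000, f(x_0) = 2.718282, coefficient = 1
x_1 = 1.2000, f(x_1) = 3.984140, coefficient = 2
x_2 = 1.4000, f(x_2) = 5.677280, coefficient = 2
x_3 = 1.6000, f(x_3) = 7.924852, coefficient = 2
x_4 = 1.8000, f(x_4) = 10.889365, coefficient = 2
x_5 = 2.0000, f(x_5) = 14.778112, coefficient = 1

I ≈ (0.200000/2) × 74.447669 = 7.444767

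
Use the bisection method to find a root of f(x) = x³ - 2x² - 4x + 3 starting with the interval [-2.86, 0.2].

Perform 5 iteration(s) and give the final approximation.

f(x) = x³ - 2x² - 4x + 3
Initial interval: [-2.86, 0.2]

Iteration 1:
  c_1 = (-2.860000 + 0.200000)/2 = -1.330000
  f(c_1) = f(-1.330000) = 2.429563
  f(a) × f(c) < 0, new interval: [-2.860000, -1.330000]
Iteration 2:
  c_2 = (-2.860000 + (-1.330000))/2 = -2.095000
  f(c_2) = f(-2.095000) = -6.593057
  f(a) × f(c) ≥ 0, new interval: [-2.095000, -1.330000]
Iteration 3:
  c_3 = (-2.095000 + (-1.330000))/2 = -1.712500
  f(c_3) = f(-1.712500) = -1.037486
  f(a) × f(c) ≥ 0, new interval: [-1.712500, -1.330000]
Iteration 4:
  c_4 = (-1.712500 + (-1.330000))/2 = -1.521250
  f(c_4) = f(-1.521250) = 0.936118
  f(a) × f(c) < 0, new interval: [-1.712500, -1.521250]
Iteration 5:
  c_5 = (-1.712500 + (-1.521250))/2 = -1.616875
  f(c_5) = f(-1.616875) = 0.011959
  f(a) × f(c) < 0, new interval: [-1.712500, -1.616875]

After 5 iteration(s), the approximation is c_5 = -1.616875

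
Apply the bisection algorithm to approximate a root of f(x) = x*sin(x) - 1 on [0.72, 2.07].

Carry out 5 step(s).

f(x) = x*sin(x) - 1
Initial interval: [0.72, 2.07]

Iteration 1:
  c_1 = (0.720000 + 2.070000)/2 = 1.395000
  f(c_1) = f(1.395000) = 0.373500
  f(a) × f(c) < 0, new interval: [0.720000, 1.395000]
Iteration 2:
  c_2 = (0.720000 + 1.395000)/2 = 1.057500
  f(c_2) = f(1.057500) = -0.078779
  f(a) × f(c) ≥ 0, new interval: [1.057500, 1.395000]
Iteration 3:
  c_3 = (1.057500 + 1.395000)/2 = 1.226250
  f(c_3) = f(1.226250) = 0.154182
  f(a) × f(c) < 0, new interval: [1.057500, 1.226250]
Iteration 4:
  c_4 = (1.057500 + 1.226250)/2 = 1.141875
  f(c_4) = f(1.141875) = 0.038438
  f(a) × f(c) < 0, new interval: [1.057500, 1.141875]
Iteration 5:
  c_5 = (1.057500 + 1.141875)/2 = 1.099688
  f(c_5) = f(1.099688) = -0.020106
  f(a) × f(c) ≥ 0, new interval: [1.099688, 1.141875]

After 5 iteration(s), the approximation is c_5 = 1.099688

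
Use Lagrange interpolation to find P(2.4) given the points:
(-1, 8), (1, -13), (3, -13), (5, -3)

Lagrange interpolation formula:
P(x) = Σ yᵢ × Lᵢ(x)
where Lᵢ(x) = Π_{j≠i} (x - xⱼ)/(xᵢ - xⱼ)

L_0(2.4) = (2.4 - 1)/(-1 - 1) × (2.4 - 3)/(-1 - 3) × (2.4 - 5)/(-1 - 5) = -0.045500
L_1(2.4) = (2.4 - (-1))/(1 - (-1)) × (2.4 - 3)/(1 - 3) × (2.4 - 5)/(1 - 5) = 0.331500
L_2(2.4) = (2.4 - (-1))/(3 - (-1)) × (2.4 - 1)/(3 - 1) × (2.4 - 5)/(3 - 5) = 0.773500
L_3(2.4) = (2.4 - (-1))/(5 - (-1)) × (2.4 - 1)/(5 - 1) × (2.4 - 3)/(5 - 3) = -0.059500

P(2.4) = 8×L_0(2.4) + (-13)×L_1(2.4) + (-13)×L_2(2.4) + (-3)×L_3(2.4)
P(2.4) = -14.550500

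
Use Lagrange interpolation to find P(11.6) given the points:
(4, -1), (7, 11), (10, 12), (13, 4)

Lagrange interpolation formula:
P(x) = Σ yᵢ × Lᵢ(x)
where Lᵢ(x) = Π_{j≠i} (x - xⱼ)/(xᵢ - xⱼ)

L_0(11.6) = (11.6 - 7)/(4 - 7) × (11.6 - 10)/(4 - 10) × (11.6 - 13)/(4 - 13) = 0.063605
L_1(11.6) = (11.6 - 4)/(7 - 4) × (11.6 - 10)/(7 - 10) × (11.6 - 13)/(7 - 13) = -0.315259
L_2(11.6) = (11.6 - 4)/(10 - 4) × (11.6 - 7)/(10 - 7) × (11.6 - 13)/(10 - 13) = 0.906370
L_3(11.6) = (11.6 - 4)/(13 - 4) × (11.6 - 7)/(13 - 7) × (11.6 - 10)/(13 - 10) = 0.345284

P(11.6) = (-1)×L_0(11.6) + 11×L_1(11.6) + 12×L_2(11.6) + 4×L_3(11.6)
P(11.6) = 8.726123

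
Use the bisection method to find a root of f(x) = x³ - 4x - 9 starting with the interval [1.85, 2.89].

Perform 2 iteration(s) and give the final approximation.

f(x) = x³ - 4x - 9
Initial interval: [1.85, 2.89]

Iteration 1:
  c_1 = (1.850000 + 2.890000)/2 = 2.370000
  f(c_1) = f(2.370000) = -5.167947
  f(a) × f(c) ≥ 0, new interval: [2.370000, 2.890000]
Iteration 2:
  c_2 = (2.370000 + 2.890000)/2 = 2.630000
  f(c_2) = f(2.630000) = -1.328553
  f(a) × f(c) ≥ 0, new interval: [2.630000, 2.890000]

After 2 iteration(s), the approximation is c_2 = 2.630000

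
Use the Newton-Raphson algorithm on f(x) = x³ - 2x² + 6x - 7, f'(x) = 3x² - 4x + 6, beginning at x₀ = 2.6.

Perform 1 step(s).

f(x) = x³ - 2x² + 6x - 7
f'(x) = 3x² - 4x + 6
x₀ = 2.6

Newton-Raphson formula: x_{n+1} = x_n - f(x_n)/f'(x_n)

Iteration 1:
  f(2.600000) = 12.656000
  f'(2.600000) = 15.880000
  x_1 = 2.600000 - 12.656000/15.880000 = 1.803023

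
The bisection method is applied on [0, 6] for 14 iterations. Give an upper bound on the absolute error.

Bisection error bound: |error| ≤ (b-a)/2^n
|error| ≤ (6 - 0)/2^14 = 6/2^14
|error| ≤ 0.0003662109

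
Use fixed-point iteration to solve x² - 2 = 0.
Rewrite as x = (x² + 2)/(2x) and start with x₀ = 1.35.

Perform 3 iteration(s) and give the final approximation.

Equation: x² - 2 = 0
Fixed-point form: x = (x² + 2)/(2x)
x₀ = 1.35

x_1 = g(1.350000) = 1.415741
x_2 = g(1.415741) = 1.414214
x_3 = g(1.414214) = 1.414214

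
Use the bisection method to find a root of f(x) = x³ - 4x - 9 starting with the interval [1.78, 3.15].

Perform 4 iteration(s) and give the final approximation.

f(x) = x³ - 4x - 9
Initial interval: [1.78, 3.15]

Iteration 1:
  c_1 = (1.780000 + 3.150000)/2 = 2.465000
  f(c_1) = f(2.465000) = -3.882105
  f(a) × f(c) ≥ 0, new interval: [2.465000, 3.150000]
Iteration 2:
  c_2 = (2.465000 + 3.150000)/2 = 2.807500
  f(c_2) = f(2.807500) = 1.898873
  f(a) × f(c) < 0, new interval: [2.465000, 2.807500]
Iteration 3:
  c_3 = (2.465000 + 2.807500)/2 = 2.636250
  f(c_3) = f(2.636250) = -1.223553
  f(a) × f(c) ≥ 0, new interval: [2.636250, 2.807500]
Iteration 4:
  c_4 = (2.636250 + 2.807500)/2 = 2.721875
  f(c_4) = f(2.721875) = 0.277793
  f(a) × f(c) < 0, new interval: [2.636250, 2.721875]

After 4 iteration(s), the approximation is c_4 = 2.721875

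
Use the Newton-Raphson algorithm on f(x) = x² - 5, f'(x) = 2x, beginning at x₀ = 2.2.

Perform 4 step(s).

f(x) = x² - 5
f'(x) = 2x
x₀ = 2.2

Newton-Raphson formula: x_{n+1} = x_n - f(x_n)/f'(x_n)

Iteration 1:
  f(2.200000) = -0.160000
  f'(2.200000) = 4.400000
  x_1 = 2.200000 - (-0.160000)/4.400000 = 2.236364
Iteration 2:
  f(2.236364) = 0.001322
  f'(2.236364) = 4.472727
  x_2 = 2.236364 - 0.001322/4.472727 = 2.236068
Iteration 3:
  f(2.236068) = 0.000000
  f'(2.236068) = 4.472136
  x_3 = 2.236068 - 0.000000/4.472136 = 2.236068
Iteration 4:
  f(2.236068) = 0.000000
  f'(2.236068) = 4.472136
  x_4 = 2.236068 - 0.000000/4.472136 = 2.236068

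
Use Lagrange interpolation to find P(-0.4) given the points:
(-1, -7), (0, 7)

Lagrange interpolation formula:
P(x) = Σ yᵢ × Lᵢ(x)
where Lᵢ(x) = Π_{j≠i} (x - xⱼ)/(xᵢ - xⱼ)

L_0(-0.4) = (-0.4 - 0)/(-1 - 0) = 0.400000
L_1(-0.4) = (-0.4 - (-1))/(0 - (-1)) = 0.600000

P(-0.4) = (-7)×L_0(-0.4) + 7×L_1(-0.4)
P(-0.4) = 1.400000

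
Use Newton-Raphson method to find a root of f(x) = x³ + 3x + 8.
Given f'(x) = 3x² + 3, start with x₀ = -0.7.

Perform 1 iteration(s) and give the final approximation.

f(x) = x³ + 3x + 8
f'(x) = 3x² + 3
x₀ = -0.7

Newton-Raphson formula: x_{n+1} = x_n - f(x_n)/f'(x_n)

Iteration 1:
  f(-0.700000) = 5.557000
  f'(-0.700000) = 4.470000
  x_1 = -0.700000 - 5.557000/4.470000 = -1.943177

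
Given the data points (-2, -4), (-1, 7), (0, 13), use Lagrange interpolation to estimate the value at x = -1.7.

Lagrange interpolation formula:
P(x) = Σ yᵢ × Lᵢ(x)
where Lᵢ(x) = Π_{j≠i} (x - xⱼ)/(xᵢ - xⱼ)

L_0(-1.7) = (-1.7 - (-1))/(-2 - (-1)) × (-1.7 - 0)/(-2 - 0) = 0.595000
L_1(-1.7) = (-1.7 - (-2))/(-1 - (-2)) × (-1.7 - 0)/(-1 - 0) = 0.510000
L_2(-1.7) = (-1.7 - (-2))/(0 - (-2)) × (-1.7 - (-1))/(0 - (-1)) = -0.105000

P(-1.7) = (-4)×L_0(-1.7) + 7×L_1(-1.7) + 13×L_2(-1.7)
P(-1.7) = -0.175000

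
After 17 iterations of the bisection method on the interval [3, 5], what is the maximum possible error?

Bisection error bound: |error| ≤ (b-a)/2^n
|error| ≤ (5 - 3)/2^17 = 2/2^17
|error| ≤ 0.0000152588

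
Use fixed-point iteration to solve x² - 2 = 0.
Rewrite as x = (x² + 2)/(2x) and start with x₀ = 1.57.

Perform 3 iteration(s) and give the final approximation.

Equation: x² - 2 = 0
Fixed-point form: x = (x² + 2)/(2x)
x₀ = 1.57

x_1 = g(1.570000) = 1.421943
x_2 = g(1.421943) = 1.414235
x_3 = g(1.414235) = 1.414214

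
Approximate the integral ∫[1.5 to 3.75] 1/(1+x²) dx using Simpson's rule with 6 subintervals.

f(x) = 1/(1+x²)
a = 1.5, b = 3.75, n = 6
h = (b - a)/n = 0.375000

Simpson's rule: (h/3)[f(x₀) + 4f(x₁) + 2f(x₂) + ... + f(xₙ)]

x_0 = 1.5000, f(x_0) = 0.307692, coefficient = 1
x_1 = 1.8750, f(x_1) = 0.221453, coefficient = 4
x_2 = 2.2500, f(x_2) = 0.164948, coefficient = 2
x_3 = 2.6250, f(x_3) = 0.126733, coefficient = 4
x_4 = 3.0000, f(x_4) = 0.100000, coefficient = 2
x_5 = 3.3750, f(x_5) = 0.080706, coefficient = 4
x_6 = 3.7500, f(x_6) = 0.066390, coefficient = 1

I ≈ (0.375000/3) × 2.619548 = 0.327443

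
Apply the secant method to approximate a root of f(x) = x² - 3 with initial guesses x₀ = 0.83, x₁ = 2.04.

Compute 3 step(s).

f(x) = x² - 3
x₀ = 0.83, x₁ = 2.04

Secant formula: x_{n+1} = x_n - f(x_n)(x_n - x_{n-1})/(f(x_n) - f(x_{n-1}))

Iteration 1:
  f(0.830000) = -2.311100
  f(2.040000) = 1.161600
  x_2 = 2.040000 - 1.161600×(2.040000 - 0.830000)/(1.161600 - (-2.311100))
       = 1.635261
Iteration 2:
  f(2.040000) = 1.161600
  f(1.635261) = -0.325920
  x_3 = 1.635261 - (-0.325920)×(1.635261 - 2.040000)/(-0.325920 - 1.161600)
       = 1.723941
Iteration 3:
  f(1.635261) = -0.325920
  f(1.723941) = -0.028028
  x_4 = 1.723941 - (-0.028028)×(1.723941 - 1.635261)/(-0.028028 - (-0.325920))
       = 1.732284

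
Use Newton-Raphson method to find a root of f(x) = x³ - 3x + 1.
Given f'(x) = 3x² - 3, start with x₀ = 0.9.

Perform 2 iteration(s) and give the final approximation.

f(x) = x³ - 3x + 1
f'(x) = 3x² - 3
x₀ = 0.9

Newton-Raphson formula: x_{n+1} = x_n - f(x_n)/f'(x_n)

Iteration 1:
  f(0.900000) = -0.971000
  f'(0.900000) = -0.570000
  x_1 = 0.900000 - (-0.971000)/(-0.570000) = -0.803509
Iteration 2:
  f(-0.803509) = 2.891760
  f'(-0.803509) = -1.063121
  x_2 = -0.803509 - 2.891760/(-1.063121) = 1.916558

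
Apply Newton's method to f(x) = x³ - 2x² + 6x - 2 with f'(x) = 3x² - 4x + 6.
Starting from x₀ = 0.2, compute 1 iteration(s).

f(x) = x³ - 2x² + 6x - 2
f'(x) = 3x² - 4x + 6
x₀ = 0.2

Newton-Raphson formula: x_{n+1} = x_n - f(x_n)/f'(x_n)

Iteration 1:
  f(0.200000) = -0.872000
  f'(0.200000) = 5.320000
  x_1 = 0.200000 - (-0.872000)/5.320000 = 0.363910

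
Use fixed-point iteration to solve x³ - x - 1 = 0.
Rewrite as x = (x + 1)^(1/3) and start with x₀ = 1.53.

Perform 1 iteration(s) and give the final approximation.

Equation: x³ - x - 1 = 0
Fixed-point form: x = (x + 1)^(1/3)
x₀ = 1.53

x_1 = g(1.530000) = 1.362616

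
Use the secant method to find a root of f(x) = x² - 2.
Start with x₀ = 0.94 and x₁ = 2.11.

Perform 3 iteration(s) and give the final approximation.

f(x) = x² - 2
x₀ = 0.94, x₁ = 2.11

Secant formula: x_{n+1} = x_n - f(x_n)(x_n - x_{n-1})/(f(x_n) - f(x_{n-1}))

Iteration 1:
  f(0.940000) = -1.116400
  f(2.110000) = 2.452100
  x_2 = 2.110000 - 2.452100×(2.110000 - 0.940000)/(2.452100 - (-1.116400))
       = 1.306033
Iteration 2:
  f(2.110000) = 2.452100
  f(1.306033) = -0.294278
  x_3 = 1.306033 - (-0.294278)×(1.306033 - 2.110000)/(-0.294278 - 2.452100)
       = 1.392179
Iteration 3:
  f(1.306033) = -0.294278
  f(1.392179) = -0.061838
  x_4 = 1.392179 - (-0.061838)×(1.392179 - 1.306033)/(-0.061838 - (-0.294278))
       = 1.415097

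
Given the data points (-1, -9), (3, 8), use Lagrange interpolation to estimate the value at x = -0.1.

Lagrange interpolation formula:
P(x) = Σ yᵢ × Lᵢ(x)
where Lᵢ(x) = Π_{j≠i} (x - xⱼ)/(xᵢ - xⱼ)

L_0(-0.1) = (-0.1 - 3)/(-1 - 3) = 0.775000
L_1(-0.1) = (-0.1 - (-1))/(3 - (-1)) = 0.225000

P(-0.1) = (-9)×L_0(-0.1) + 8×L_1(-0.1)
P(-0.1) = -5.175000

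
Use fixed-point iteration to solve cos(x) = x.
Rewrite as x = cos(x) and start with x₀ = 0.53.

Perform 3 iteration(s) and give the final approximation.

Equation: cos(x) = x
Fixed-point form: x = cos(x)
x₀ = 0.53

x_1 = g(0.530000) = 0.862807
x_2 = g(0.862807) = 0.650308
x_3 = g(0.650308) = 0.795898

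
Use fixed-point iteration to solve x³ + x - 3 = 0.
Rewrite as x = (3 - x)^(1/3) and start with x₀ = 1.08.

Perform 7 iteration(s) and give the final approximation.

Equation: x³ + x - 3 = 0
Fixed-point form: x = (3 - x)^(1/3)
x₀ = 1.08

x_1 = g(1.080000) = 1.242893
x_2 = g(1.242893) = 1.206700
x_3 = g(1.206700) = 1.214929
x_4 = g(1.214929) = 1.213068
x_5 = g(1.213068) = 1.213489
x_6 = g(1.213489) = 1.213394
x_7 = g(1.213394) = 1.213416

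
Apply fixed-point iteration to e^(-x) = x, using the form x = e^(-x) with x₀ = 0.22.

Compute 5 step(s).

Equation: e^(-x) = x
Fixed-point form: x = e^(-x)
x₀ = 0.22

x_1 = g(0.220000) = 0.802519
x_2 = g(0.802519) = 0.448199
x_3 = g(0.448199) = 0.638778
x_4 = g(0.638778) = 0.527937
x_5 = g(0.527937) = 0.589820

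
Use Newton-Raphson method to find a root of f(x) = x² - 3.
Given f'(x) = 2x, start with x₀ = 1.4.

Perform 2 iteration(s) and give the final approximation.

f(x) = x² - 3
f'(x) = 2x
x₀ = 1.4

Newton-Raphson formula: x_{n+1} = x_n - f(x_n)/f'(x_n)

Iteration 1:
  f(1.400000) = -1.040000
  f'(1.400000) = 2.800000
  x_1 = 1.400000 - (-1.040000)/2.800000 = 1.771429
Iteration 2:
  f(1.771429) = 0.137959
  f'(1.771429) = 3.542857
  x_2 = 1.771429 - 0.137959/3.542857 = 1.732488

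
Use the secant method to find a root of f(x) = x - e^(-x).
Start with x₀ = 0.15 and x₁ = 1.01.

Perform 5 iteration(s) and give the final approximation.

f(x) = x - e^(-x)
x₀ = 0.15, x₁ = 1.01

Secant formula: x_{n+1} = x_n - f(x_n)(x_n - x_{n-1})/(f(x_n) - f(x_{n-1}))

Iteration 1:
  f(0.150000) = -0.710708
  f(1.010000) = 0.645781
  x_2 = 1.010000 - 0.645781×(1.010000 - 0.150000)/(0.645781 - (-0.710708))
       = 0.600582
Iteration 2:
  f(1.010000) = 0.645781
  f(0.600582) = 0.052089
  x_3 = 0.600582 - 0.052089×(0.600582 - 1.010000)/(0.052089 - 0.645781)
       = 0.564660
Iteration 3:
  f(0.600582) = 0.052089
  f(0.564660) = -0.003893
  x_4 = 0.564660 - (-0.003893)×(0.564660 - 0.600582)/(-0.003893 - 0.052089)
       = 0.567158
Iteration 4:
  f(0.564660) = -0.003893
  f(0.567158) = 0.000023
  x_5 = 0.567158 - 0.000023×(0.567158 - 0.564660)/(0.000023 - (-0.003893))
       = 0.567143
Iteration 5:
  f(0.567158) = 0.000023
  f(0.567143) = 0.000000
  x_6 = 0.567143 - 0.000000×(0.567143 - 0.567158)/(0.000000 - 0.000023)
       = 0.567143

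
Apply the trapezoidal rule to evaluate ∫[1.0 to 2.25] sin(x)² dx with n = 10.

f(x) = sin(x)²
a = 1.0, b = 2.25, n = 10
h = (b - a)/n = 0.125000

Trapezoidal rule: (h/2)[f(x₀) + 2f(x₁) + 2f(x₂) + ... + f(xₙ)]

x_0 = 1.0000, f(x_0) = 0.708073, coefficient = 1
x_1 = 1.1250, f(x_1) = 0.814087, coefficient = 2
x_2 = 1.2500, f(x_2) = 0.900572, coefficient = 2
x_3 = 1.3750, f(x_3) = 0.962151, coefficient = 2
x_4 = 1.5000, f(x_4) = 0.994996, coefficient = 2
x_5 = 1.6250, f(x_5) = 0.997065, coefficient = 2
x_6 = 1.7500, f(x_6) = 0.968228, coefficient = 2
x_7 = 1.8750, f(x_7) = 0.910280, coefficient = 2
x_8 = 2.0000, f(x_8) = 0.826822, coefficient = 2
x_9 = 2.1250, f(x_9) = 0.723044, coefficient = 2
x_10 = 2.2500, f(x_10) = 0.605398, coefficient = 1

I ≈ (0.125000/2) × 17.507960 = 1.094248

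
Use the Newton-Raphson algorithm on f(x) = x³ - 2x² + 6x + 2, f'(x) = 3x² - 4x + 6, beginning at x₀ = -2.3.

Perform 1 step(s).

f(x) = x³ - 2x² + 6x + 2
f'(x) = 3x² - 4x + 6
x₀ = -2.3

Newton-Raphson formula: x_{n+1} = x_n - f(x_n)/f'(x_n)

Iteration 1:
  f(-2.300000) = -34.547000
  f'(-2.300000) = 31.070000
  x_1 = -2.300000 - (-34.547000)/31.070000 = -1.188091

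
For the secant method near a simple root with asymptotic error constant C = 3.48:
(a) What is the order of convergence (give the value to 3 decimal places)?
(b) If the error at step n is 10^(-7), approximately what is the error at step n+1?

(a) Secant method has superlinear convergence with order φ = (1+√5)/2 ≈ 1.618.
    This means |e_{n+1}| ≈ C|e_n|^1.618.

(b) With |e_n| = 10^(-7) and C = 3.48:
    |e_{n+1}| ≈ 3.48 × (10^(-7))^1.618 = 3.48 × 10^(-11.33)

(a) ≈ 1.618 (golden ratio); (b) |e_{n+1}| ≈ 1.642e-11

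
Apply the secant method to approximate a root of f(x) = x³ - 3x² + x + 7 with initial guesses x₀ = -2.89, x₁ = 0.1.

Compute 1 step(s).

f(x) = x³ - 3x² + x + 7
x₀ = -2.89, x₁ = 0.1

Secant formula: x_{n+1} = x_n - f(x_n)(x_n - x_{n-1})/(f(x_n) - f(x_{n-1}))

Iteration 1:
  f(-2.890000) = -45.083869
  f(0.100000) = 7.071000
  x_2 = 0.100000 - 7.071000×(0.100000 - (-2.890000))/(7.071000 - (-45.083869))
       = -0.305375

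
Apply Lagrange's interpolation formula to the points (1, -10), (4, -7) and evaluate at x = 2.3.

Lagrange interpolation formula:
P(x) = Σ yᵢ × Lᵢ(x)
where Lᵢ(x) = Π_{j≠i} (x - xⱼ)/(xᵢ - xⱼ)

L_0(2.3) = (2.3 - 4)/(1 - 4) = 0.566667
L_1(2.3) = (2.3 - 1)/(4 - 1) = 0.433333

P(2.3) = (-10)×L_0(2.3) + (-7)×L_1(2.3)
P(2.3) = -8.700000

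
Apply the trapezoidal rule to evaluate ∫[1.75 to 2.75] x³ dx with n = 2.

f(x) = x³
a = 1.75, b = 2.75, n = 2
h = (b - a)/n = 0.500000

Trapezoidal rule: (h/2)[f(x₀) + 2f(x₁) + 2f(x₂) + ... + f(xₙ)]

x_0 = 1.7500, f(x_0) = 5.359375, coefficient = 1
x_1 = 2.2500, f(x_1) = 11.390625, coefficient = 2
x_2 = 2.7500, f(x_2) = 20.796875, coefficient = 1

I ≈ (0.500000/2) × 48.937500 = 12.234375
Exact value: 11.953125
Error: 0.281250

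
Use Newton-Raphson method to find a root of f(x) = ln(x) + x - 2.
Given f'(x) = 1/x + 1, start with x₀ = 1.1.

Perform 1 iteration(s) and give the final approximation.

f(x) = ln(x) + x - 2
f'(x) = 1/x + 1
x₀ = 1.1

Newton-Raphson formula: x_{n+1} = x_n - f(x_n)/f'(x_n)

Iteration 1:
  f(1.100000) = -0.804690
  f'(1.100000) = 1.909091
  x_1 = 1.100000 - (-0.804690)/1.909091 = 1.521504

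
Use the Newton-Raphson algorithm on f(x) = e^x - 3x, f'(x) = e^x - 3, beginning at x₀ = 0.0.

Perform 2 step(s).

f(x) = e^x - 3x
f'(x) = e^x - 3
x₀ = 0.0

Newton-Raphson formula: x_{n+1} = x_n - f(x_n)/f'(x_n)

Iteration 1:
  f(0.000000) = 1.000000
  f'(0.000000) = -2.000000
  x_1 = 0.000000 - 1.000000/(-2.000000) = 0.500000
Iteration 2:
  f(0.500000) = 0.148721
  f'(0.500000) = -1.351279
  x_2 = 0.500000 - 0.148721/(-1.351279) = 0.610060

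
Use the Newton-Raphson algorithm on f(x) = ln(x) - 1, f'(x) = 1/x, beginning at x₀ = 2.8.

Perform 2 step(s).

f(x) = ln(x) - 1
f'(x) = 1/x
x₀ = 2.8

Newton-Raphson formula: x_{n+1} = x_n - f(x_n)/f'(x_n)

Iteration 1:
  f(2.800000) = 0.029619
  f'(2.800000) = 0.357143
  x_1 = 2.800000 - 0.029619/0.357143 = 2.717066
Iteration 2:
  f(2.717066) = -0.000448
  f'(2.717066) = 0.368044
  x_2 = 2.717066 - (-0.000448)/0.368044 = 2.718282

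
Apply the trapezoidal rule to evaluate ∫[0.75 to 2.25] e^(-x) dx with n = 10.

f(x) = e^(-x)
a = 0.75, b = 2.25, n = 10
h = (b - a)/n = 0.150000

Trapezoidal rule: (h/2)[f(x₀) + 2f(x₁) + 2f(x₂) + ... + f(xₙ)]

x_0 = 0.7500, f(x_0) = 0.472367, coefficient = 1
x_1 = 0.9000, f(x_1) = 0.406570, coefficient = 2
x_2 = 1.0500, f(x_2) = 0.349938, coefficient = 2
x_3 = 1.2000, f(x_3) = 0.301194, coefficient = 2
x_4 = 1.3500, f(x_4) = 0.259240, coefficient = 2
x_5 = 1.5000, f(x_5) = 0.223130, coefficient = 2
x_6 = 1.6500, f(x_6) = 0.192050, coefficient = 2
x_7 = 1.8000, f(x_7) = 0.165299, coefficient = 2
x_8 = 1.9500, f(x_8) = 0.142274, coefficient = 2
x_9 = 2.1000, f(x_9) = 0.122456, coefficient = 2
x_10 = 2.2500, f(x_10) = 0.105399, coefficient = 1

I ≈ (0.150000/2) × 4.902068 = 0.367655
Exact value: 0.366967
Error: 0.000688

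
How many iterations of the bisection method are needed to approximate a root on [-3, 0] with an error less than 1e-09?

We need (b-a)/2^n ≤ 1e-09
(0 - (-3))/2^n ≤ 1e-09
3/2^n ≤ 1e-09
2^n ≥ 3000000000
n ≥ log₂(3000000000) = 31.48
n ≥ 32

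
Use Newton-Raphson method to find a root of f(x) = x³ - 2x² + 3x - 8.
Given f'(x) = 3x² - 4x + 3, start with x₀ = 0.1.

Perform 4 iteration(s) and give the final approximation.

f(x) = x³ - 2x² + 3x - 8
f'(x) = 3x² - 4x + 3
x₀ = 0.1

Newton-Raphson formula: x_{n+1} = x_n - f(x_n)/f'(x_n)

Iteration 1:
  f(0.100000) = -7.719000
  f'(0.100000) = 2.630000
  x_1 = 0.100000 - (-7.719000)/2.630000 = 3.034981
Iteration 2:
  f(3.034981) = 10.638266
  f'(3.034981) = 18.493405
  x_2 = 3.034981 - 10.638266/18.493405 = 2.459734
Iteration 3:
  f(2.459734) = 2.160732
  f'(2.459734) = 11.311943
  x_3 = 2.459734 - 2.160732/11.311943 = 2.268721
Iteration 4:
  f(2.268721) = 0.189297
  f'(2.268721) = 9.366402
  x_4 = 2.268721 - 0.189297/9.366402 = 2.248511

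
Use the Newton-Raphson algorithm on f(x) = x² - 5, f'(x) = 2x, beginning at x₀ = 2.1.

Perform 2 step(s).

f(x) = x² - 5
f'(x) = 2x
x₀ = 2.1

Newton-Raphson formula: x_{n+1} = x_n - f(x_n)/f'(x_n)

Iteration 1:
  f(2.100000) = -0.590000
  f'(2.100000) = 4.200000
  x_1 = 2.100000 - (-0.590000)/4.200000 = 2.240476
Iteration 2:
  f(2.240476) = 0.019734
  f'(2.240476) = 4.480952
  x_2 = 2.240476 - 0.019734/4.480952 = 2.236072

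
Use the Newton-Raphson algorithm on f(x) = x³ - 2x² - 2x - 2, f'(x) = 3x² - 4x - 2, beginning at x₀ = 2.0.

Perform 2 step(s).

f(x) = x³ - 2x² - 2x - 2
f'(x) = 3x² - 4x - 2
x₀ = 2.0

Newton-Raphson formula: x_{n+1} = x_n - f(x_n)/f'(x_n)

Iteration 1:
  f(2.000000) = -6.000000
  f'(2.000000) = 2.000000
  x_1 = 2.000000 - (-6.000000)/2.000000 = 5.000000
Iteration 2:
  f(5.000000) = 63.000000
  f'(5.000000) = 53.000000
  x_2 = 5.000000 - 63.000000/53.000000 = 3.811321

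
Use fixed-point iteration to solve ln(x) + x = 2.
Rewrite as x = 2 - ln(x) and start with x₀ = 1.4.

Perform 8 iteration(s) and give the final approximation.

Equation: ln(x) + x = 2
Fixed-point form: x = 2 - ln(x)
x₀ = 1.4

x_1 = g(1.400000) = 1.663528
x_2 = g(1.663528) = 1.491059
x_3 = g(1.491059) = 1.600513
x_4 = g(1.600513) = 1.529676
x_5 = g(1.529676) = 1.574944
x_6 = g(1.574944) = 1.545780
x_7 = g(1.545780) = 1.564471
x_8 = g(1.564471) = 1.552452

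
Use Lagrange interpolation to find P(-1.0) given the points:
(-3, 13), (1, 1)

Lagrange interpolation formula:
P(x) = Σ yᵢ × Lᵢ(x)
where Lᵢ(x) = Π_{j≠i} (x - xⱼ)/(xᵢ - xⱼ)

L_0(-1.0) = (-1.0 - 1)/(-3 - 1) = 0.500000
L_1(-1.0) = (-1.0 - (-3))/(1 - (-3)) = 0.500000

P(-1.0) = 13×L_0(-1.0) + 1×L_1(-1.0)
P(-1.0) = 7.000000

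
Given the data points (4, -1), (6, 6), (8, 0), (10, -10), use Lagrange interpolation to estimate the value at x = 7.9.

Lagrange interpolation formula:
P(x) = Σ yᵢ × Lᵢ(x)
where Lᵢ(x) = Π_{j≠i} (x - xⱼ)/(xᵢ - xⱼ)

L_0(7.9) = (7.9 - 6)/(4 - 6) × (7.9 - 8)/(4 - 8) × (7.9 - 10)/(4 - 10) = -0.008312
L_1(7.9) = (7.9 - 4)/(6 - 4) × (7.9 - 8)/(6 - 8) × (7.9 - 10)/(6 - 10) = 0.051187
L_2(7.9) = (7.9 - 4)/(8 - 4) × (7.9 - 6)/(8 - 6) × (7.9 - 10)/(8 - 10) = 0.972563
L_3(7.9) = (7.9 - 4)/(10 - 4) × (7.9 - 6)/(10 - 6) × (7.9 - 8)/(10 - 8) = -0.015437

P(7.9) = (-1)×L_0(7.9) + 6×L_1(7.9) + 0×L_2(7.9) + (-10)×L_3(7.9)
P(7.9) = 0.469812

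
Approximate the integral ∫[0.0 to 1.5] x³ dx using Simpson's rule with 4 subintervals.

f(x) = x³
a = 0.0, b = 1.5, n = 4
h = (b - a)/n = 0.375000

Simpson's rule: (h/3)[f(x₀) + 4f(x₁) + 2f(x₂) + ... + f(xₙ)]

x_0 = 0.0000, f(x_0) = 0.000000, coefficient = 1
x_1 = 0.3750, f(x_1) = 0.052734, coefficient = 4
x_2 = 0.7500, f(x_2) = 0.421875, coefficient = 2
x_3 = 1.1250, f(x_3) = 1.423828, coefficient = 4
x_4 = 1.5000, f(x_4) = 3.375000, coefficient = 1

I ≈ (0.375000/3) × 10.125000 = 1.265625
Exact value: 1.265625
Error: 0.000000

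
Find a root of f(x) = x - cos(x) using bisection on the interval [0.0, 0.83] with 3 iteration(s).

f(x) = x - cos(x)
Initial interval: [0.0, 0.83]

Iteration 1:
  c_1 = (0.000000 + 0.830000)/2 = 0.415000
  f(c_1) = f(0.415000) = -0.500116
  f(a) × f(c) ≥ 0, new interval: [0.415000, 0.830000]
Iteration 2:
  c_2 = (0.415000 + 0.830000)/2 = 0.622500
  f(c_2) = f(0.622500) = -0.189923
  f(a) × f(c) ≥ 0, new interval: [0.622500, 0.830000]
Iteration 3:
  c_3 = (0.622500 + 0.830000)/2 = 0.726250
  f(c_3) = f(0.726250) = -0.021420
  f(a) × f(c) ≥ 0, new interval: [0.726250, 0.830000]

After 3 iteration(s), the approximation is c_3 = 0.726250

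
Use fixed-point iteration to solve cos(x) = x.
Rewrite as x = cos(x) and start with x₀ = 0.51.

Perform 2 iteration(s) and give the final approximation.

Equation: cos(x) = x
Fixed-point form: x = cos(x)
x₀ = 0.51

x_1 = g(0.510000) = 0.872745
x_2 = g(0.872745) = 0.642726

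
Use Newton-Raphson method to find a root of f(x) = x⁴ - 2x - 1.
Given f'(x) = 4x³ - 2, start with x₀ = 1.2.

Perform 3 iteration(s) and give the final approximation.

f(x) = x⁴ - 2x - 1
f'(x) = 4x³ - 2
x₀ = 1.2

Newton-Raphson formula: x_{n+1} = x_n - f(x_n)/f'(x_n)

Iteration 1:
  f(1.200000) = -1.326400
  f'(1.200000) = 4.912000
  x_1 = 1.200000 - (-1.326400)/4.912000 = 1.470033
Iteration 2:
  f(1.470033) = 0.729838
  f'(1.470033) = 10.706937
  x_2 = 1.470033 - 0.729838/10.706937 = 1.401868
Iteration 3:
  f(1.401868) = 0.058405
  f'(1.401868) = 9.019986
  x_3 = 1.401868 - 0.058405/9.019986 = 1.395393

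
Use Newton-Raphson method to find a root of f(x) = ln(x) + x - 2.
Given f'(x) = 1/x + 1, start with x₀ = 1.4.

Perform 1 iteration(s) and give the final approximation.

f(x) = ln(x) + x - 2
f'(x) = 1/x + 1
x₀ = 1.4

Newton-Raphson formula: x_{n+1} = x_n - f(x_n)/f'(x_n)

Iteration 1:
  f(1.400000) = -0.263528
  f'(1.400000) = 1.714286
  x_1 = 1.400000 - (-0.263528)/1.714286 = 1.553725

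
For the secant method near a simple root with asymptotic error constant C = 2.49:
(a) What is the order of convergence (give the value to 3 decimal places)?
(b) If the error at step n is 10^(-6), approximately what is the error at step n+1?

(a) Secant method has superlinear convergence with order φ = (1+√5)/2 ≈ 1.618.
    This means |e_{n+1}| ≈ C|e_n|^1.618.

(b) With |e_n| = 10^(-6) and C = 2.49:
    |e_{n+1}| ≈ 2.49 × (10^(-6))^1.618 = 2.49 × 10^(-9.71)

(a) ≈ 1.618 (golden ratio); (b) |e_{n+1}| ≈ 4.875e-10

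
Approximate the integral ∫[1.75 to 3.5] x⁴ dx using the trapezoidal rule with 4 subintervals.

f(x) = x⁴
a = 1.75, b = 3.5, n = 4
h = (b - a)/n = 0.437500

Trapezoidal rule: (h/2)[f(x₀) + 2f(x₁) + 2f(x₂) + ... + f(xₙ)]

x_0 = 1.7500, f(x_0) = 9.378906, coefficient = 1
x_1 = 2.1875, f(x_1) = 22.897720, coefficient = 2
x_2 = 2.6250, f(x_2) = 47.480713, coefficient = 2
x_3 = 3.0625, f(x_3) = 87.963882, coefficient = 2
x_4 = 3.5000, f(x_4) = 150.062500, coefficient = 1

I ≈ (0.437500/2) × 476.126038 = 104.152571
Exact value: 101.761133
Error: 2.391438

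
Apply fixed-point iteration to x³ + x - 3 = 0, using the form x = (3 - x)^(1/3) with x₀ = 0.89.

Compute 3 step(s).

Equation: x³ + x - 3 = 0
Fixed-point form: x = (3 - x)^(1/3)
x₀ = 0.89

x_1 = g(0.890000) = 1.282609
x_2 = g(1.282609) = 1.197539
x_3 = g(1.197539) = 1.216994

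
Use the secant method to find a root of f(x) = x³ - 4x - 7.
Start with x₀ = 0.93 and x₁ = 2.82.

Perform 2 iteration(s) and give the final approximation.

f(x) = x³ - 4x - 7
x₀ = 0.93, x₁ = 2.82

Secant formula: x_{n+1} = x_n - f(x_n)(x_n - x_{n-1})/(f(x_n) - f(x_{n-1}))

Iteration 1:
  f(0.930000) = -9.915643
  f(2.820000) = 4.145768
  x_2 = 2.820000 - 4.145768×(2.820000 - 0.930000)/(4.145768 - (-9.915643))
       = 2.262766
Iteration 2:
  f(2.820000) = 4.145768
  f(2.262766) = -4.465457
  x_3 = 2.262766 - (-4.465457)×(2.262766 - 2.820000)/(-4.465457 - 4.145768)
       = 2.551726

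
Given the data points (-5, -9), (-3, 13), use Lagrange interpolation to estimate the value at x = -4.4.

Lagrange interpolation formula:
P(x) = Σ yᵢ × Lᵢ(x)
where Lᵢ(x) = Π_{j≠i} (x - xⱼ)/(xᵢ - xⱼ)

L_0(-4.4) = (-4.4 - (-3))/(-5 - (-3)) = 0.700000
L_1(-4.4) = (-4.4 - (-5))/(-3 - (-5)) = 0.300000

P(-4.4) = (-9)×L_0(-4.4) + 13×L_1(-4.4)
P(-4.4) = -2.400000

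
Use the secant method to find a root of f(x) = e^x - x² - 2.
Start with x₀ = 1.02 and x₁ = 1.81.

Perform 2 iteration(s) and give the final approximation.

f(x) = e^x - x² - 2
x₀ = 1.02, x₁ = 1.81

Secant formula: x_{n+1} = x_n - f(x_n)(x_n - x_{n-1})/(f(x_n) - f(x_{n-1}))

Iteration 1:
  f(1.020000) = -0.267205
  f(1.810000) = 0.834347
  x_2 = 1.810000 - 0.834347×(1.810000 - 1.020000)/(0.834347 - (-0.267205))
       = 1.211631
Iteration 2:
  f(1.810000) = 0.834347
  f(1.211631) = -0.109091
  x_3 = 1.211631 - (-0.109091)×(1.211631 - 1.810000)/(-0.109091 - 0.834347)
       = 1.280821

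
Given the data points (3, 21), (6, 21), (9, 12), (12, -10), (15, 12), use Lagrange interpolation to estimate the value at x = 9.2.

Lagrange interpolation formula:
P(x) = Σ yᵢ × Lᵢ(x)
where Lᵢ(x) = Π_{j≠i} (x - xⱼ)/(xᵢ - xⱼ)

L_0(9.2) = (9.2 - 6)/(3 - 6) × (9.2 - 9)/(3 - 9) × (9.2 - 12)/(3 - 12) × (9.2 - 15)/(3 - 15) = 0.005347
L_1(9.2) = (9.2 - 3)/(6 - 3) × (9.2 - 9)/(6 - 9) × (9.2 - 12)/(6 - 12) × (9.2 - 15)/(6 - 15) = -0.041435
L_2(9.2) = (9.2 - 3)/(9 - 3) × (9.2 - 6)/(9 - 6) × (9.2 - 12)/(9 - 12) × (9.2 - 15)/(9 - 15) = 0.994449
L_3(9.2) = (9.2 - 3)/(12 - 3) × (9.2 - 6)/(12 - 6) × (9.2 - 9)/(12 - 9) × (9.2 - 15)/(12 - 15) = 0.047355
L_4(9.2) = (9.2 - 3)/(15 - 3) × (9.2 - 6)/(15 - 6) × (9.2 - 9)/(15 - 9) × (9.2 - 12)/(15 - 12) = -0.005715

P(9.2) = 21×L_0(9.2) + 21×L_1(9.2) + 12×L_2(9.2) + (-10)×L_3(9.2) + 12×L_4(9.2)
P(9.2) = 10.633396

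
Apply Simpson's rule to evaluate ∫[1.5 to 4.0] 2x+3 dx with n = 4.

f(x) = 2x+3
a = 1.5, b = 4.0, n = 4
h = (b - a)/n = 0.625000

Simpson's rule: (h/3)[f(x₀) + 4f(x₁) + 2f(x₂) + ... + f(xₙ)]

x_0 = 1.5000, f(x_0) = 6.000000, coefficient = 1
x_1 = 2.1250, f(x_1) = 7.250000, coefficient = 4
x_2 = 2.7500, f(x_2) = 8.500000, coefficient = 2
x_3 = 3.3750, f(x_3) = 9.750000, coefficient = 4
x_4 = 4.0000, f(x_4) = 11.000000, coefficient = 1

I ≈ (0.625000/3) × 102.000000 = 21.250000
Exact value: 21.250000
Error: 0.000000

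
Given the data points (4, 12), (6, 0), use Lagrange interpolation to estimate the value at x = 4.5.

Lagrange interpolation formula:
P(x) = Σ yᵢ × Lᵢ(x)
where Lᵢ(x) = Π_{j≠i} (x - xⱼ)/(xᵢ - xⱼ)

L_0(4.5) = (4.5 - 6)/(4 - 6) = 0.750000
L_1(4.5) = (4.5 - 4)/(6 - 4) = 0.250000

P(4.5) = 12×L_0(4.5) + 0×L_1(4.5)
P(4.5) = 9.000000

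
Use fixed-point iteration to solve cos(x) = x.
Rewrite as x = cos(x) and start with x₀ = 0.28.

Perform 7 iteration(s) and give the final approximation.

Equation: cos(x) = x
Fixed-point form: x = cos(x)
x₀ = 0.28

x_1 = g(0.280000) = 0.961055
x_2 = g(0.961055) = 0.572655
x_3 = g(0.572655) = 0.840465
x_4 = g(0.840465) = 0.667116
x_5 = g(0.667116) = 0.785609
x_6 = g(0.785609) = 0.706958
x_7 = g(0.706958) = 0.760342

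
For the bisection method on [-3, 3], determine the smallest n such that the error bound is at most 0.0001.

We need (b-a)/2^n ≤ 0.0001
(3 - (-3))/2^n ≤ 0.0001
6/2^n ≤ 0.0001
2^n ≥ 60000
n ≥ log₂(60000) = 15.87
n ≥ 16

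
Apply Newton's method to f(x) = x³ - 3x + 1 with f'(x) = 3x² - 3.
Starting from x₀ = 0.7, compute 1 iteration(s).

f(x) = x³ - 3x + 1
f'(x) = 3x² - 3
x₀ = 0.7

Newton-Raphson formula: x_{n+1} = x_n - f(x_n)/f'(x_n)

Iteration 1:
  f(0.700000) = -0.757000
  f'(0.700000) = -1.530000
  x_1 = 0.700000 - (-0.757000)/(-1.530000) = 0.205229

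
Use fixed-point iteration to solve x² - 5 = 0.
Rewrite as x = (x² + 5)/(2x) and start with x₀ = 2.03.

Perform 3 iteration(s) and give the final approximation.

Equation: x² - 5 = 0
Fixed-point form: x = (x² + 5)/(2x)
x₀ = 2.03

x_1 = g(2.030000) = 2.246527
x_2 = g(2.246527) = 2.236092
x_3 = g(2.236092) = 2.236068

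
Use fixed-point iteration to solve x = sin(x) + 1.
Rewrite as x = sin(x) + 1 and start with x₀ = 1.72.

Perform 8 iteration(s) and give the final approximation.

Equation: x = sin(x) + 1
Fixed-point form: x = sin(x) + 1
x₀ = 1.72

x_1 = g(1.720000) = 1.988890
x_2 = g(1.988890) = 1.913865
x_3 = g(1.913865) = 1.941727
x_4 = g(1.941727) = 1.931990
x_5 = g(1.931990) = 1.935476
x_6 = g(1.935476) = 1.934238
x_7 = g(1.934238) = 1.934679
x_8 = g(1.934679) = 1.934522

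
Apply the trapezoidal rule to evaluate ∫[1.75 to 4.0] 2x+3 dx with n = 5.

f(x) = 2x+3
a = 1.75, b = 4.0, n = 5
h = (b - a)/n = 0.450000

Trapezoidal rule: (h/2)[f(x₀) + 2f(x₁) + 2f(x₂) + ... + f(xₙ)]

x_0 = 1.7500, f(x_0) = 6.500000, coefficient = 1
x_1 = 2.2000, f(x_1) = 7.400000, coefficient = 2
x_2 = 2.6500, f(x_2) = 8.300000, coefficient = 2
x_3 = 3.1000, f(x_3) = 9.200000, coefficient = 2
x_4 = 3.5500, f(x_4) = 10.100000, coefficient = 2
x_5 = 4.0000, f(x_5) = 11.000000, coefficient = 1

I ≈ (0.450000/2) × 87.500000 = 19.687500
Exact value: 19.687500
Error: 0.000000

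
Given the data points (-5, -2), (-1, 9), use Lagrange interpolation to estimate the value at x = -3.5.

Lagrange interpolation formula:
P(x) = Σ yᵢ × Lᵢ(x)
where Lᵢ(x) = Π_{j≠i} (x - xⱼ)/(xᵢ - xⱼ)

L_0(-3.5) = (-3.5 - (-1))/(-5 - (-1)) = 0.625000
L_1(-3.5) = (-3.5 - (-5))/(-1 - (-5)) = 0.375000

P(-3.5) = (-2)×L_0(-3.5) + 9×L_1(-3.5)
P(-3.5) = 2.125000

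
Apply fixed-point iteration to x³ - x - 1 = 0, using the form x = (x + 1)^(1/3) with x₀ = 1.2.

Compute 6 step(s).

Equation: x³ - x - 1 = 0
Fixed-point form: x = (x + 1)^(1/3)
x₀ = 1.2

x_1 = g(1.200000) = 1.300591
x_2 = g(1.300591) = 1.320119
x_3 = g(1.320119) = 1.323844
x_4 = g(1.323844) = 1.324552
x_5 = g(1.324552) = 1.324686
x_6 = g(1.324686) = 1.324712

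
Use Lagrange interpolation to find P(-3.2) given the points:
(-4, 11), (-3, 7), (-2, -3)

Lagrange interpolation formula:
P(x) = Σ yᵢ × Lᵢ(x)
where Lᵢ(x) = Π_{j≠i} (x - xⱼ)/(xᵢ - xⱼ)

L_0(-3.2) = (-3.2 - (-3))/(-4 - (-3)) × (-3.2 - (-2))/(-4 - (-2)) = 0.120000
L_1(-3.2) = (-3.2 - (-4))/(-3 - (-4)) × (-3.2 - (-2))/(-3 - (-2)) = 0.960000
L_2(-3.2) = (-3.2 - (-4))/(-2 - (-4)) × (-3.2 - (-3))/(-2 - (-3)) = -0.080000

P(-3.2) = 11×L_0(-3.2) + 7×L_1(-3.2) + (-3)×L_2(-3.2)
P(-3.2) = 8.280000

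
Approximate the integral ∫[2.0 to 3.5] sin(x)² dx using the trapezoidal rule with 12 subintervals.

f(x) = sin(x)²
a = 2.0, b = 3.5, n = 12
h = (b - a)/n = 0.125000

Trapezoidal rule: (h/2)[f(x₀) + 2f(x₁) + 2f(x₂) + ... + f(xₙ)]

x_0 = 2.0000, f(x_0) = 0.826822, coefficient = 1
x_1 = 2.1250, f(x_1) = 0.723044, coefficient = 2
x_2 = 2.2500, f(x_2) = 0.605398, coefficient = 2
x_3 = 2.3750, f(x_3) = 0.481199, coefficient = 2
x_4 = 2.5000, f(x_4) = 0.358169, coefficient = 2
x_5 = 2.6250, f(x_5) = 0.243957, coefficient = 2
x_6 = 2.7500, f(x_6) = 0.145665, coefficient = 2
x_7 = 2.8750, f(x_7) = 0.069404, coefficient = 2
x_8 = 3.0000, f(x_8) = 0.019915, coefficient = 2
x_9 = 3.1250, f(x_9) = 0.000275, coefficient = 2
x_10 = 3.2500, f(x_10) = 0.011706, coefficient = 2
x_11 = 3.3750, f(x_11) = 0.053497, coefficient = 2
x_12 = 3.5000, f(x_12) = 0.123049, coefficient = 1

I ≈ (0.125000/2) × 6.374328 = 0.398396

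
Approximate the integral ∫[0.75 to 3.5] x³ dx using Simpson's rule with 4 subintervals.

f(x) = x³
a = 0.75, b = 3.5, n = 4
h = (b - a)/n = 0.687500

Simpson's rule: (h/3)[f(x₀) + 4f(x₁) + 2f(x₂) + ... + f(xₙ)]

x_0 = 0.7500, f(x_0) = 0.421875, coefficient = 1
x_1 = 1.4375, f(x_1) = 2.970459, coefficient = 4
x_2 = 2.1250, f(x_2) = 9.595703, coefficient = 2
x_3 = 2.8125, f(x_3) = 22.247314, coefficient = 4
x_4 = 3.5000, f(x_4) = 42.875000, coefficient = 1

I ≈ (0.687500/3) × 163.359375 = 37.436523
Exact value: 37.436523
Error: 0.000000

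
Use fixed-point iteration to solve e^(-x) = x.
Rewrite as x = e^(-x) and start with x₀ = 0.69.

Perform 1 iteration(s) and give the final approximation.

Equation: e^(-x) = x
Fixed-point form: x = e^(-x)
x₀ = 0.69

x_1 = g(0.690000) = 0.501576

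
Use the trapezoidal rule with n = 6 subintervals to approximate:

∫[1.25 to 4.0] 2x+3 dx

f(x) = 2x+3
a = 1.25, b = 4.0, n = 6
h = (b - a)/n = 0.458333

Trapezoidal rule: (h/2)[f(x₀) + 2f(x₁) + 2f(x₂) + ... + f(xₙ)]

x_0 = 1.2500, f(x_0) = 5.500000, coefficient = 1
x_1 = 1.7083, f(x_1) = 6.416667, coefficient = 2
x_2 = 2.1667, f(x_2) = 7.333333, coefficient = 2
x_3 = 2.6250, f(x_3) = 8.250000, coefficient = 2
x_4 = 3.0833, f(x_4) = 9.166667, coefficient = 2
x_5 = 3.5417, f(x_5) = 10.083333, coefficient = 2
x_6 = 4.0000, f(x_6) = 11.000000, coefficient = 1

I ≈ (0.458333/2) × 99.000000 = 22.687500
Exact value: 22.687500
Error: 0.000000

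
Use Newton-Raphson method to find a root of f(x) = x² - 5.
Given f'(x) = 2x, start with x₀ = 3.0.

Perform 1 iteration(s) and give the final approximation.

f(x) = x² - 5
f'(x) = 2x
x₀ = 3.0

Newton-Raphson formula: x_{n+1} = x_n - f(x_n)/f'(x_n)

Iteration 1:
  f(3.000000) = 4.000000
  f'(3.000000) = 6.000000
  x_1 = 3.000000 - 4.000000/6.000000 = 2.333333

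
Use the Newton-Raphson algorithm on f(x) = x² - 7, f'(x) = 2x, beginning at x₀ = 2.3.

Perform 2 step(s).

f(x) = x² - 7
f'(x) = 2x
x₀ = 2.3

Newton-Raphson formula: x_{n+1} = x_n - f(x_n)/f'(x_n)

Iteration 1:
  f(2.300000) = -1.710000
  f'(2.300000) = 4.600000
  x_1 = 2.300000 - (-1.710000)/4.600000 = 2.671739
Iteration 2:
  f(2.671739) = 0.138190
  f'(2.671739) = 5.343478
  x_2 = 2.671739 - 0.138190/5.343478 = 2.645878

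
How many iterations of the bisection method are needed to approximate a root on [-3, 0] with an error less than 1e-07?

We need (b-a)/2^n ≤ 1e-07
(0 - (-3))/2^n ≤ 1e-07
3/2^n ≤ 1e-07
2^n ≥ 30000000
n ≥ log₂(30000000) = 24.84
n ≥ 25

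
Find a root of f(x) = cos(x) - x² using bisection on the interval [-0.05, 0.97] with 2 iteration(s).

f(x) = cos(x) - x²
Initial interval: [-0.05, 0.97]

Iteration 1:
  c_1 = (-0.050000 + 0.970000)/2 = 0.460000
  f(c_1) = f(0.460000) = 0.684452
  f(a) × f(c) ≥ 0, new interval: [0.460000, 0.970000]
Iteration 2:
  c_2 = (0.460000 + 0.970000)/2 = 0.715000
  f(c_2) = f(0.715000) = 0.243868
  f(a) × f(c) ≥ 0, new interval: [0.715000, 0.970000]

After 2 iteration(s), the approximation is c_2 = 0.715000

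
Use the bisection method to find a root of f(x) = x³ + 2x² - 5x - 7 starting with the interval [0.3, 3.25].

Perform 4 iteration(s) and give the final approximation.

f(x) = x³ + 2x² - 5x - 7
Initial interval: [0.3, 3.25]

Iteration 1:
  c_1 = (0.300000 + 3.250000)/2 = 1.775000
  f(c_1) = f(1.775000) = -3.981391
  f(a) × f(c) ≥ 0, new interval: [1.775000, 3.250000]
Iteration 2:
  c_2 = (1.775000 + 3.250000)/2 = 2.512500
  f(c_2) = f(2.512500) = 8.923361
  f(a) × f(c) < 0, new interval: [1.775000, 2.512500]
Iteration 3:
  c_3 = (1.775000 + 2.512500)/2 = 2.143750
  f(c_3) = f(2.143750) = 1.324533
  f(a) × f(c) < 0, new interval: [1.775000, 2.143750]
Iteration 4:
  c_4 = (1.775000 + 2.143750)/2 = 1.959375
  f(c_4) = f(1.959375) = -1.596239
  f(a) × f(c) ≥ 0, new interval: [1.959375, 2.143750]

After 4 iteration(s), the approximation is c_4 = 1.959375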